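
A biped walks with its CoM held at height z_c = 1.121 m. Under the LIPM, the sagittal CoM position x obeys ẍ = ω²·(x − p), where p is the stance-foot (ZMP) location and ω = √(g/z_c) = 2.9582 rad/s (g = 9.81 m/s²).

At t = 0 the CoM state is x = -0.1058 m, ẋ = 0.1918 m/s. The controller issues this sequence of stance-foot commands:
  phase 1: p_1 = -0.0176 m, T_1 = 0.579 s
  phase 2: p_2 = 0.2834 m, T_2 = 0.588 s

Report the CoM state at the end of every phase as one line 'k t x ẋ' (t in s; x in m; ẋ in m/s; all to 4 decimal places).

phase 1: p=-0.0176, T=0.579, ωT=1.712798, cosh=2.862406, sinh=2.682046; start (x,ẋ)=(-0.105800, 0.191800) → end (x,ẋ)=(-0.096169, -0.150772)
phase 2: p=0.2834, T=0.588, ωT=1.739422, cosh=2.934835, sinh=2.759214; start (x,ẋ)=(-0.096169, -0.150772) → end (x,ẋ)=(-0.971203, -3.540650)

1 0.5790 -0.0962 -0.1508
2 1.1670 -0.9712 -3.5406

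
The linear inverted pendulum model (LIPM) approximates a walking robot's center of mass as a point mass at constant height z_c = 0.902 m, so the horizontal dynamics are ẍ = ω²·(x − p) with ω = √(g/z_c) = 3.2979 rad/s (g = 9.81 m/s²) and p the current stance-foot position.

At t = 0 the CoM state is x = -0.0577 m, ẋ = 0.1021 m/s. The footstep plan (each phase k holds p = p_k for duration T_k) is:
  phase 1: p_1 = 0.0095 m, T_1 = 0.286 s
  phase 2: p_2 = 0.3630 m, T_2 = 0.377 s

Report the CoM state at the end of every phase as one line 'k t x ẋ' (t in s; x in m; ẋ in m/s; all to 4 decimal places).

phase 1: p=0.0095, T=0.286, ωT=0.943199, cosh=1.478782, sinh=1.089402; start (x,ẋ)=(-0.057700, 0.102100) → end (x,ẋ)=(-0.056147, -0.090448)
phase 2: p=0.3630, T=0.377, ωT=1.243308, cosh=1.877747, sinh=1.589318; start (x,ẋ)=(-0.056147, -0.090448) → end (x,ẋ)=(-0.467641, -2.366763)

1 0.2860 -0.0561 -0.0904
2 0.6630 -0.4676 -2.3668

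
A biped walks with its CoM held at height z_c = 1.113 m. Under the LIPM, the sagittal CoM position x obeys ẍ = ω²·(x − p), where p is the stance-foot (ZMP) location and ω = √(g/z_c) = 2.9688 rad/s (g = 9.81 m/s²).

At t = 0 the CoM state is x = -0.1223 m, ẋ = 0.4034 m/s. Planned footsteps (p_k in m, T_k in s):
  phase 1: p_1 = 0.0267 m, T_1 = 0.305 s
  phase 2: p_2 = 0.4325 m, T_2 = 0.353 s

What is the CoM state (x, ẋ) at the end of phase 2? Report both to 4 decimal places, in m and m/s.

phase 1: p=0.0267, T=0.305, ωT=0.905484, cosh=1.438737, sinh=1.034391; start (x,ẋ)=(-0.122300, 0.403400) → end (x,ẋ)=(-0.047119, 0.122822)
phase 2: p=0.4325, T=0.353, ωT=1.047986, cosh=1.601273, sinh=1.250630; start (x,ẋ)=(-0.047119, 0.122822) → end (x,ẋ)=(-0.283761, -1.584091)

x = -0.2838, ẋ = -1.5841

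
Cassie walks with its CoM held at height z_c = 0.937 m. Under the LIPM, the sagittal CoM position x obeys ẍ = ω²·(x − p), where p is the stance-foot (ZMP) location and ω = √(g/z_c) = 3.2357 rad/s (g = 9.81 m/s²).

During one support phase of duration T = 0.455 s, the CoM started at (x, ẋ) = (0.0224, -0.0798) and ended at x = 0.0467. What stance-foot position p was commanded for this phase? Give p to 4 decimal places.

ωT = 3.2357·0.455 = 1.472244; cosh(ωT) = 2.294207, sinh(ωT) = 2.064797
x(T) = p + (x₀−p)·cosh(ωT) + (ẋ₀/ω)·sinh(ωT) ⇒ p·(1 − cosh) = x(T) − x₀·cosh − (ẋ₀/ω)·sinh
numerator   = 0.0467 − (0.0224)·2.294207 − (-0.0798/3.2357)·2.064797 = 0.046233
denominator = 1 − 2.294207 = -1.294207
p = 0.046233 / -1.294207 = -0.0357

p = -0.0357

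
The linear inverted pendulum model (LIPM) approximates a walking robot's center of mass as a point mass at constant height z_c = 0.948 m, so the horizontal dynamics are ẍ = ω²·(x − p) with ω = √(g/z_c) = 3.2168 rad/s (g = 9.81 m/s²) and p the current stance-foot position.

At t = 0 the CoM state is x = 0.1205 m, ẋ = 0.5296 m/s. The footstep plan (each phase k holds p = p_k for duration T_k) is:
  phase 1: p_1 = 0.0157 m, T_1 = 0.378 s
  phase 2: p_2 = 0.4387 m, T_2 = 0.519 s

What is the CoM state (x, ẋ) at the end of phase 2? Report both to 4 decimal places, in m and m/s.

phase 1: p=0.0157, T=0.378, ωT=1.215950, cosh=1.834963, sinh=1.538535; start (x,ẋ)=(0.120500, 0.529600) → end (x,ẋ)=(0.461302, 1.490469)
phase 2: p=0.4387, T=0.519, ωT=1.669519, cosh=2.748976, sinh=2.560638; start (x,ẋ)=(0.461302, 1.490469) → end (x,ẋ)=(1.687276, 4.283436)

x = 1.6873, ẋ = 4.2834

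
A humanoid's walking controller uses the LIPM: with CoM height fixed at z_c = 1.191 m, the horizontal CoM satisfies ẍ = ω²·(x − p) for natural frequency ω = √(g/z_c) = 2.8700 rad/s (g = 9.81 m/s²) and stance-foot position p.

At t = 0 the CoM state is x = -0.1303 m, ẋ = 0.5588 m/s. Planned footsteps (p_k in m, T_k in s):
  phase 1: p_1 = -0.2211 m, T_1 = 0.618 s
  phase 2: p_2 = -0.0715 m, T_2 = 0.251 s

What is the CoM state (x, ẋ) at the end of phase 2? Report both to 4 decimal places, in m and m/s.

phase 1: p=-0.2211, T=0.618, ωT=1.773660, cosh=3.031045, sinh=2.861335; start (x,ẋ)=(-0.130300, 0.558800) → end (x,ẋ)=(0.611232, 2.439401)
phase 2: p=-0.0715, T=0.251, ωT=0.720370, cosh=1.270883, sinh=0.784311; start (x,ẋ)=(0.611232, 2.439401) → end (x,ẋ)=(1.462809, 4.637002)

x = 1.4628, ẋ = 4.6370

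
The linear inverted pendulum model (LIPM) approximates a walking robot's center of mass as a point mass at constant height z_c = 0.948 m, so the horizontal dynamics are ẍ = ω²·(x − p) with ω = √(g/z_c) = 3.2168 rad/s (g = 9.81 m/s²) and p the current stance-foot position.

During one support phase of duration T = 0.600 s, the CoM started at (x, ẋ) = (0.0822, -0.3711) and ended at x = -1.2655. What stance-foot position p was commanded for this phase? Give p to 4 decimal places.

ωT = 3.2168·0.600 = 1.930080; cosh(ωT) = 3.517599, sinh(ωT) = 3.372462
x(T) = p + (x₀−p)·cosh(ωT) + (ẋ₀/ω)·sinh(ωT) ⇒ p·(1 − cosh) = x(T) − x₀·cosh − (ẋ₀/ω)·sinh
numerator   = -1.2655 − (0.0822)·3.517599 − (-0.3711/3.2168)·3.372462 = -1.165589
denominator = 1 − 3.517599 = -2.517599
p = -1.165589 / -2.517599 = 0.4630

p = 0.4630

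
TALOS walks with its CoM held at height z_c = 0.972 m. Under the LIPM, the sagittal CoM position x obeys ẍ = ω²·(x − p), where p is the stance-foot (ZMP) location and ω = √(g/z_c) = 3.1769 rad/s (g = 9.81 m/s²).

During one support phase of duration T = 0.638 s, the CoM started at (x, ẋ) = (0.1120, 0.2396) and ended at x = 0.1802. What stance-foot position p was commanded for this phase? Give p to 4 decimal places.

p = 0.1865

ωT = 3.1769·0.638 = 2.026862; cosh(ωT) = 3.860990, sinh(ωT) = 3.729242
x(T) = p + (x₀−p)·cosh(ωT) + (ẋ₀/ω)·sinh(ωT) ⇒ p·(1 − cosh) = x(T) − x₀·cosh − (ẋ₀/ω)·sinh
numerator   = 0.1802 − (0.1120)·3.860990 − (0.2396/3.1769)·3.729242 = -0.533488
denominator = 1 − 3.860990 = -2.860990
p = -0.533488 / -2.860990 = 0.1865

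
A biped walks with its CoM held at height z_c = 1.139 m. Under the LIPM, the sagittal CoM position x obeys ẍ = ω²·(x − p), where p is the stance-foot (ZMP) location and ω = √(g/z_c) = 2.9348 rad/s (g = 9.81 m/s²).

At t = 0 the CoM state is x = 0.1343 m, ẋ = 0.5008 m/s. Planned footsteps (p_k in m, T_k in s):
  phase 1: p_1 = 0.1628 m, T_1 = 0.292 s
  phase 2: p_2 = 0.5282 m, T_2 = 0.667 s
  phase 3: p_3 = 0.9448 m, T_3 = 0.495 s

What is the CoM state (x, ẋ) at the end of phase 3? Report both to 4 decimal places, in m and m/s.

phase 1: p=0.1628, T=0.292, ωT=0.856962, cosh=1.390221, sinh=0.965771; start (x,ẋ)=(0.134300, 0.500800) → end (x,ẋ)=(0.287980, 0.615444)
phase 2: p=0.5282, T=0.667, ωT=1.957512, cosh=3.611446, sinh=3.470237; start (x,ẋ)=(0.287980, 0.615444) → end (x,ẋ)=(0.388385, -0.223870)
phase 3: p=0.9448, T=0.495, ωT=1.452726, cosh=2.254342, sinh=2.020410; start (x,ẋ)=(0.388385, -0.223870) → end (x,ẋ)=(-0.463669, -3.803941)

x = -0.4637, ẋ = -3.8039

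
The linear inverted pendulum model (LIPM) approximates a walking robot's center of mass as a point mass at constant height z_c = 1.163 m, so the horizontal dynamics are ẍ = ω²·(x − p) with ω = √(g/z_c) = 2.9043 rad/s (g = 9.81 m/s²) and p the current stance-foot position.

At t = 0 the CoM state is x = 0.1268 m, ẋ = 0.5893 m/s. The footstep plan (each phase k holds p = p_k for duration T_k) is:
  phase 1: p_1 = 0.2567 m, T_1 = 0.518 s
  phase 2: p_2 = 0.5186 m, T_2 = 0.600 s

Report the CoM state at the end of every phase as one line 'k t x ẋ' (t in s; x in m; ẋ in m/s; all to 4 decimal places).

1 0.5180 0.3841 0.5846
2 1.1180 0.6798 0.6390

phase 1: p=0.2567, T=0.518, ωT=1.504427, cosh=2.361860, sinh=2.139715; start (x,ẋ)=(0.126800, 0.589300) → end (x,ẋ)=(0.384056, 0.584597)
phase 2: p=0.5186, T=0.600, ωT=1.742580, cosh=2.943565, sinh=2.768497; start (x,ẋ)=(0.384056, 0.584597) → end (x,ẋ)=(0.679821, 0.638988)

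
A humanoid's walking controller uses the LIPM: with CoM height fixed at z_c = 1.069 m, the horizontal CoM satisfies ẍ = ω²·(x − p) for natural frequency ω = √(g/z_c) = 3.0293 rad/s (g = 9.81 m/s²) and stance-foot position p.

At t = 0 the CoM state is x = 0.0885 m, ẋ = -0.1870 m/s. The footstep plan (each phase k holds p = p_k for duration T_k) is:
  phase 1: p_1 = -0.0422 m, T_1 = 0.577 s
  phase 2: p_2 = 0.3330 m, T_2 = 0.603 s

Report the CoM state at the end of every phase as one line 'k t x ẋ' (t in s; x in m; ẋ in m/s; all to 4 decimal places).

phase 1: p=-0.0422, T=0.577, ωT=1.747906, cosh=2.958352, sinh=2.784214; start (x,ẋ)=(0.088500, -0.187000) → end (x,ẋ)=(0.172586, 0.549141)
phase 2: p=0.3330, T=0.603, ωT=1.826668, cosh=3.187049, sinh=3.026100; start (x,ẋ)=(0.172586, 0.549141) → end (x,ẋ)=(0.370313, 0.279627)

1 0.5770 0.1726 0.5491
2 1.1800 0.3703 0.2796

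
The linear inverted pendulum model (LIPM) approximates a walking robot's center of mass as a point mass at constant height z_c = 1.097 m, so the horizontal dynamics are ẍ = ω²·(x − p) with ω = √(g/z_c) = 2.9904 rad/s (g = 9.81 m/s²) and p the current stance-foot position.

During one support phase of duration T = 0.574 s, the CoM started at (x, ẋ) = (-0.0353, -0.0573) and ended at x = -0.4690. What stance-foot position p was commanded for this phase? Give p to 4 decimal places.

p = 0.1688

ωT = 2.9904·0.574 = 1.716490; cosh(ωT) = 2.872327, sinh(ωT) = 2.692632
x(T) = p + (x₀−p)·cosh(ωT) + (ẋ₀/ω)·sinh(ωT) ⇒ p·(1 − cosh) = x(T) − x₀·cosh − (ẋ₀/ω)·sinh
numerator   = -0.4690 − (-0.0353)·2.872327 − (-0.0573/2.9904)·2.692632 = -0.316012
denominator = 1 − 2.872327 = -1.872327
p = -0.316012 / -1.872327 = 0.1688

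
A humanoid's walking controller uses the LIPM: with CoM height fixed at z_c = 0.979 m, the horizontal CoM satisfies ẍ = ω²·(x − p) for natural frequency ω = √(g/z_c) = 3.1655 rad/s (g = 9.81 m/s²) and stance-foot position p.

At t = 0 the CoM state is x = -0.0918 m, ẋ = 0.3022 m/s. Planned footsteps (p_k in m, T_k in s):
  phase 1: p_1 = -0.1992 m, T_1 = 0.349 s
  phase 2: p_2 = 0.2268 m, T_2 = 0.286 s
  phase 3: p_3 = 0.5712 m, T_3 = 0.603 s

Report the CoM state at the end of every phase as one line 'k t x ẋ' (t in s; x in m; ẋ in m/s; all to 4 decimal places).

phase 1: p=-0.1992, T=0.349, ωT=1.104759, cosh=1.674894, sinh=1.343604; start (x,ẋ)=(-0.091800, 0.302200) → end (x,ẋ)=(0.108953, 0.962944)
phase 2: p=0.2268, T=0.286, ωT=0.905333, cosh=1.438581, sinh=1.034174; start (x,ẋ)=(0.108953, 0.962944) → end (x,ẋ)=(0.371863, 0.999481)
phase 3: p=0.5712, T=0.603, ωT=1.908797, cosh=3.446613, sinh=3.298354; start (x,ẋ)=(0.371863, 0.999481) → end (x,ẋ)=(0.925592, 1.363562)

1 0.3490 0.1090 0.9629
2 0.6350 0.3719 0.9995
3 1.2380 0.9256 1.3636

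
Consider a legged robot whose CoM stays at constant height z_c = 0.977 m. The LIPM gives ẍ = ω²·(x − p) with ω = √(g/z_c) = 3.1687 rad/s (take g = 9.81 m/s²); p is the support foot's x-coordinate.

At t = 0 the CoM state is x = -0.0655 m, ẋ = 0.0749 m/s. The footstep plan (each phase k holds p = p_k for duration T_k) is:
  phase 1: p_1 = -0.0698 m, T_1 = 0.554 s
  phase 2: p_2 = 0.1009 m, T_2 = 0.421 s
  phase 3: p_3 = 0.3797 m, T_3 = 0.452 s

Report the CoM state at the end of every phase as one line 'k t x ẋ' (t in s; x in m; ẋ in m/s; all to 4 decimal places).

phase 1: p=-0.0698, T=0.554, ωT=1.755460, cosh=2.979468, sinh=2.806640; start (x,ẋ)=(-0.065500, 0.074900) → end (x,ẋ)=(0.009354, 0.261404)
phase 2: p=0.1009, T=0.421, ωT=1.334023, cosh=2.029850, sinh=1.766434; start (x,ẋ)=(0.009354, 0.261404) → end (x,ẋ)=(0.060797, 0.018197)
phase 3: p=0.3797, T=0.452, ωT=1.432252, cosh=2.213446, sinh=1.974676; start (x,ẋ)=(0.060797, 0.018197) → end (x,ẋ)=(-0.314833, -1.955144)

1 0.5540 0.0094 0.2614
2 0.9750 0.0608 0.0182
3 1.4270 -0.3148 -1.9551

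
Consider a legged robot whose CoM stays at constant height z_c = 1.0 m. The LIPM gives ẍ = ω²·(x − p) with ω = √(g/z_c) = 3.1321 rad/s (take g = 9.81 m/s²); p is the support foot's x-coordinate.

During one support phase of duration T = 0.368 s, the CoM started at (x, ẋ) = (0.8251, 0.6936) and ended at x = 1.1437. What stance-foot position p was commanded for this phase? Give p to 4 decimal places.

ωT = 3.1321·0.368 = 1.152613; cosh(ωT) = 1.741133, sinh(ωT) = 1.425322
x(T) = p + (x₀−p)·cosh(ωT) + (ẋ₀/ω)·sinh(ωT) ⇒ p·(1 − cosh) = x(T) − x₀·cosh − (ẋ₀/ω)·sinh
numerator   = 1.1437 − (0.8251)·1.741133 − (0.6936/3.1321)·1.425322 = -0.608545
denominator = 1 − 1.741133 = -0.741133
p = -0.608545 / -0.741133 = 0.8211

p = 0.8211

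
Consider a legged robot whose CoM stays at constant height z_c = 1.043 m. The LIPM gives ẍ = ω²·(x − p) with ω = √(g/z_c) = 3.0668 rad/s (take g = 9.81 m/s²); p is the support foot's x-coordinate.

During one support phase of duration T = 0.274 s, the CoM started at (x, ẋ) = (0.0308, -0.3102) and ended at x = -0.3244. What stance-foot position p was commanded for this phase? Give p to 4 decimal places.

p = 0.7250

ωT = 3.0668·0.274 = 0.840303; cosh(ωT) = 1.374325, sinh(ωT) = 0.942745
x(T) = p + (x₀−p)·cosh(ωT) + (ẋ₀/ω)·sinh(ωT) ⇒ p·(1 − cosh) = x(T) − x₀·cosh − (ẋ₀/ω)·sinh
numerator   = -0.3244 − (0.0308)·1.374325 − (-0.3102/3.0668)·0.942745 = -0.271373
denominator = 1 − 1.374325 = -0.374325
p = -0.271373 / -0.374325 = 0.7250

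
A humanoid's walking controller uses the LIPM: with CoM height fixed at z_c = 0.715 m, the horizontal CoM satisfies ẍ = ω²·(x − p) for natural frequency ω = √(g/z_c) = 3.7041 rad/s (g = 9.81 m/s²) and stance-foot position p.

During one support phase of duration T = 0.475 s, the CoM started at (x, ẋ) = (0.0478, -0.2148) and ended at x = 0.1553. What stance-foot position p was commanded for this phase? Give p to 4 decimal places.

ωT = 3.7041·0.475 = 1.759447; cosh(ωT) = 2.990683, sinh(ωT) = 2.818543
x(T) = p + (x₀−p)·cosh(ωT) + (ẋ₀/ω)·sinh(ωT) ⇒ p·(1 − cosh) = x(T) − x₀·cosh − (ẋ₀/ω)·sinh
numerator   = 0.1553 − (0.0478)·2.990683 − (-0.2148/3.7041)·2.818543 = 0.175792
denominator = 1 − 2.990683 = -1.990683
p = 0.175792 / -1.990683 = -0.0883

p = -0.0883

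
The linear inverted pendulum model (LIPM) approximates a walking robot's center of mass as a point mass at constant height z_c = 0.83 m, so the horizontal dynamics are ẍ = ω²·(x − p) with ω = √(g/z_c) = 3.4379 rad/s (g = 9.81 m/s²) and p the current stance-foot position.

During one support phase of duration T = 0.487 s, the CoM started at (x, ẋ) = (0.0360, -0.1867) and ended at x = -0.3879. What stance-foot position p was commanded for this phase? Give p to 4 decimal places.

p = 0.1973

ωT = 3.4379·0.487 = 1.674257; cosh(ωT) = 2.761139, sinh(ωT) = 2.573692
x(T) = p + (x₀−p)·cosh(ωT) + (ẋ₀/ω)·sinh(ωT) ⇒ p·(1 − cosh) = x(T) − x₀·cosh − (ẋ₀/ω)·sinh
numerator   = -0.3879 − (0.0360)·2.761139 − (-0.1867/3.4379)·2.573692 = -0.347533
denominator = 1 − 2.761139 = -1.761139
p = -0.347533 / -1.761139 = 0.1973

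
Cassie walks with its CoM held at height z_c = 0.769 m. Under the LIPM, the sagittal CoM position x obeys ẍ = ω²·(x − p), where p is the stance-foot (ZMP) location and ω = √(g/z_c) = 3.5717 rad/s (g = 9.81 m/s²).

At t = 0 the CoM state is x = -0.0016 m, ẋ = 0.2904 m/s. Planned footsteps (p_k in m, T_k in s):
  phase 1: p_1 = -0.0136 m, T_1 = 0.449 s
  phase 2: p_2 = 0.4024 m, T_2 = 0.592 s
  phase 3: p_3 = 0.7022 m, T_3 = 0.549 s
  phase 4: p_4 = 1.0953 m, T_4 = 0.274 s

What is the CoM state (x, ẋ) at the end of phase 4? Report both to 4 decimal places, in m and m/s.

phase 1: p=-0.0136, T=0.449, ωT=1.603693, cosh=2.586256, sinh=2.385104; start (x,ẋ)=(-0.001600, 0.290400) → end (x,ẋ)=(0.211358, 0.853275)
phase 2: p=0.4024, T=0.592, ωT=2.114446, cosh=4.202849, sinh=4.082149; start (x,ẋ)=(0.211358, 0.853275) → end (x,ẋ)=(0.574700, 0.800752)
phase 3: p=0.7022, T=0.549, ωT=1.960863, cosh=3.623098, sinh=3.482361; start (x,ẋ)=(0.574700, 0.800752) → end (x,ẋ)=(1.020976, 1.315360)
phase 4: p=1.0953, T=0.274, ωT=0.978646, cosh=1.518335, sinh=1.142515; start (x,ẋ)=(1.020976, 1.315360) → end (x,ẋ)=(1.403209, 1.693863)

x = 1.4032, ẋ = 1.6939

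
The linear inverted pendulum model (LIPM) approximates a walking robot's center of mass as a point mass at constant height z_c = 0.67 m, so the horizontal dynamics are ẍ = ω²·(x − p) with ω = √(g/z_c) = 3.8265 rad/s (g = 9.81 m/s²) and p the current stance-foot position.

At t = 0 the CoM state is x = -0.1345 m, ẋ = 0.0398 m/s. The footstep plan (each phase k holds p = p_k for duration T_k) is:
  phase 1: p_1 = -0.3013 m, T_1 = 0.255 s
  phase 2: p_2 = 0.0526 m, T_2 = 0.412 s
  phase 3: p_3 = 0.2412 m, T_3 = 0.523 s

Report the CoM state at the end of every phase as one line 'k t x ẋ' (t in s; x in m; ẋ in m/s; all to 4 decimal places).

phase 1: p=-0.3013, T=0.255, ωT=0.975757, cosh=1.515041, sinh=1.138135; start (x,ẋ)=(-0.134500, 0.039800) → end (x,ẋ)=(-0.036753, 0.786725)
phase 2: p=0.0526, T=0.412, ωT=1.576518, cosh=2.522387, sinh=2.315693; start (x,ẋ)=(-0.036753, 0.786725) → end (x,ẋ)=(0.303321, 1.192666)
phase 3: p=0.2412, T=0.523, ωT=2.001259, cosh=3.766767, sinh=3.631602; start (x,ẋ)=(0.303321, 1.192666) → end (x,ẋ)=(1.607114, 5.355748)

1 0.2550 -0.0368 0.7867
2 0.6670 0.3033 1.1927
3 1.1900 1.6071 5.3557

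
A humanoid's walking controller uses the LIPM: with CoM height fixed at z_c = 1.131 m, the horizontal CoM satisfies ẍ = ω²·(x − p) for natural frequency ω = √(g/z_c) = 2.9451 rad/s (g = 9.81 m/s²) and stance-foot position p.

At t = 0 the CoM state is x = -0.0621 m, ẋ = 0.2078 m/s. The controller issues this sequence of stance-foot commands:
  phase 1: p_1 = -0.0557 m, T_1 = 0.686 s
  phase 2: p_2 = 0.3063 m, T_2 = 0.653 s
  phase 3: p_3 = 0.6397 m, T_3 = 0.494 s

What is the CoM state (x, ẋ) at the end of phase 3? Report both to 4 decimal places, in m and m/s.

x = 1.6656, ẋ = 3.2879

phase 1: p=-0.0557, T=0.686, ωT=2.020339, cosh=3.836744, sinh=3.704134; start (x,ẋ)=(-0.062100, 0.207800) → end (x,ẋ)=(0.181101, 0.727458)
phase 2: p=0.3063, T=0.653, ωT=1.923150, cosh=3.494313, sinh=3.348167; start (x,ẋ)=(0.181101, 0.727458) → end (x,ẋ)=(0.695832, 1.307413)
phase 3: p=0.6397, T=0.494, ωT=1.454879, cosh=2.258698, sinh=2.025269; start (x,ẋ)=(0.695832, 1.307413) → end (x,ẋ)=(1.665559, 3.287855)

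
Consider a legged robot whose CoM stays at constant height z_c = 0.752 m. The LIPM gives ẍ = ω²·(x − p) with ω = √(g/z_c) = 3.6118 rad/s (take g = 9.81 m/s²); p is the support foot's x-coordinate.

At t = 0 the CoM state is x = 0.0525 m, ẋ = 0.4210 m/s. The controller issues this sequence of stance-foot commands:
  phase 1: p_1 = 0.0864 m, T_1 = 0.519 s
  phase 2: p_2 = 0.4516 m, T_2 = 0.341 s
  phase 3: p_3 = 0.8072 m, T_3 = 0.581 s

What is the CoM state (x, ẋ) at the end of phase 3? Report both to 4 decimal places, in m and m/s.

phase 1: p=0.0864, T=0.519, ωT=1.874524, cosh=3.335573, sinh=3.182145; start (x,ẋ)=(0.052500, 0.421000) → end (x,ẋ)=(0.344242, 1.014654)
phase 2: p=0.4516, T=0.341, ωT=1.231624, cosh=1.859304, sinh=1.567486; start (x,ẋ)=(0.344242, 1.014654) → end (x,ẋ)=(0.692340, 1.278752)
phase 3: p=0.8072, T=0.581, ωT=2.098456, cosh=4.138108, sinh=4.015462; start (x,ẋ)=(0.692340, 1.278752) → end (x,ẋ)=(1.753563, 3.625786)

x = 1.7536, ẋ = 3.6258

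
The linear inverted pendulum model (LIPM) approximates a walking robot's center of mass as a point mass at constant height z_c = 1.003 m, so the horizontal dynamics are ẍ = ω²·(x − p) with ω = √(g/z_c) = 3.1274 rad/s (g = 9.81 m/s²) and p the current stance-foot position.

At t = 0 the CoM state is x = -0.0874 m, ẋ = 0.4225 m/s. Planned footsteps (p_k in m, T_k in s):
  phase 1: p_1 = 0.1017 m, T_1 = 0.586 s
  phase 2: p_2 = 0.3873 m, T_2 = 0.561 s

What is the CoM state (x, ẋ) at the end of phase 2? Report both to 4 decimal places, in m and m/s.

phase 1: p=0.1017, T=0.586, ωT=1.832656, cosh=3.205228, sinh=3.045240; start (x,ẋ)=(-0.087400, 0.422500) → end (x,ẋ)=(-0.093008, -0.446720)
phase 2: p=0.3873, T=0.561, ωT=1.754471, cosh=2.976695, sinh=2.803696; start (x,ẋ)=(-0.093008, -0.446720) → end (x,ẋ)=(-1.442913, -5.541225)

x = -1.4429, ẋ = -5.5412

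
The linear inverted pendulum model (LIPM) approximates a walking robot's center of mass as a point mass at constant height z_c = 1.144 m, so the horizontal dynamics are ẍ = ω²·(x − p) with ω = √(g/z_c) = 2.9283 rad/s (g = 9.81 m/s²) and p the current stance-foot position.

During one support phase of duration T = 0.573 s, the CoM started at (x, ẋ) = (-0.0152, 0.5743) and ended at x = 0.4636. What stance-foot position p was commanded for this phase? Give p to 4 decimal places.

p = 0.0006

ωT = 2.9283·0.573 = 1.677916; cosh(ωT) = 2.770574, sinh(ωT) = 2.583811
x(T) = p + (x₀−p)·cosh(ωT) + (ẋ₀/ω)·sinh(ωT) ⇒ p·(1 − cosh) = x(T) − x₀·cosh − (ẋ₀/ω)·sinh
numerator   = 0.4636 − (-0.0152)·2.770574 − (0.5743/2.9283)·2.583811 = -0.001026
denominator = 1 − 2.770574 = -1.770574
p = -0.001026 / -1.770574 = 0.0006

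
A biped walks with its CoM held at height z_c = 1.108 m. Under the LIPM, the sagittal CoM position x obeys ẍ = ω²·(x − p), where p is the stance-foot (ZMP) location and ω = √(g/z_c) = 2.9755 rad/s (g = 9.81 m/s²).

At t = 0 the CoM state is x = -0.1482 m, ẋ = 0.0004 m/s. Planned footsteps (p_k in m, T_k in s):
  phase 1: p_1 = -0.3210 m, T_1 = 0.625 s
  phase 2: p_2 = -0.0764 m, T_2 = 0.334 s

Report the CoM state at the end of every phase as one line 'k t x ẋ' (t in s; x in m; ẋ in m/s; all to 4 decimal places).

phase 1: p=-0.3210, T=0.625, ωT=1.859687, cosh=3.288725, sinh=3.133004; start (x,ẋ)=(-0.148200, 0.000400) → end (x,ẋ)=(0.247713, 1.612201)
phase 2: p=-0.0764, T=0.334, ωT=0.993817, cosh=1.535844, sinh=1.165683; start (x,ẋ)=(0.247713, 1.612201) → end (x,ẋ)=(1.052983, 3.600271)

1 0.6250 0.2477 1.6122
2 0.9590 1.0530 3.6003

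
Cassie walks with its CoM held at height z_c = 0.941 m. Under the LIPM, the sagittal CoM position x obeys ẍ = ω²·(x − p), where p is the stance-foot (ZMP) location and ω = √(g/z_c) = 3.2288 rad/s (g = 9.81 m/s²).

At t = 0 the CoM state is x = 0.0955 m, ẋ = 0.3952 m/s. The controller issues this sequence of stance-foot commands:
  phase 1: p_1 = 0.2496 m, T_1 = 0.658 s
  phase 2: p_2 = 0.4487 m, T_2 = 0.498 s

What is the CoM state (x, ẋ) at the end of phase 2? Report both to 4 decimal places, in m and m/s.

x = -0.7339, ẋ = -3.6681

phase 1: p=0.2496, T=0.658, ωT=2.124550, cosh=4.244310, sinh=4.124824; start (x,ẋ)=(0.095500, 0.395200) → end (x,ẋ)=(0.100424, -0.374988)
phase 2: p=0.4487, T=0.498, ωT=1.607942, cosh=2.596414, sinh=2.396114; start (x,ẋ)=(0.100424, -0.374988) → end (x,ẋ)=(-0.733851, -3.668089)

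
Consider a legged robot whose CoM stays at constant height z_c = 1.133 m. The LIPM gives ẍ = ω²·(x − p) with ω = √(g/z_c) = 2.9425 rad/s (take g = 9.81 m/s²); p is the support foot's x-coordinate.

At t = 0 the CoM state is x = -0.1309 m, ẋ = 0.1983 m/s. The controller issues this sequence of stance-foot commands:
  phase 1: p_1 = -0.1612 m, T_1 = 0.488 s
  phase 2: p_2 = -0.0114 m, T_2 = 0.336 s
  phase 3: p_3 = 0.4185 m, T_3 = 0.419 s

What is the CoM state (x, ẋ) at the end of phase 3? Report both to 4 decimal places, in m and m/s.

phase 1: p=-0.1612, T=0.488, ωT=1.435940, cosh=2.220743, sinh=1.982851; start (x,ẋ)=(-0.130900, 0.198300) → end (x,ẋ)=(0.039716, 0.617160)
phase 2: p=-0.0114, T=0.336, ωT=0.988680, cosh=1.529876, sinh=1.157808; start (x,ẋ)=(0.039716, 0.617160) → end (x,ẋ)=(0.309640, 1.118323)
phase 3: p=0.4185, T=0.419, ωT=1.232907, cosh=1.861318, sinh=1.569874; start (x,ẋ)=(0.309640, 1.118323) → end (x,ẋ)=(0.812522, 1.578693)

x = 0.8125, ẋ = 1.5787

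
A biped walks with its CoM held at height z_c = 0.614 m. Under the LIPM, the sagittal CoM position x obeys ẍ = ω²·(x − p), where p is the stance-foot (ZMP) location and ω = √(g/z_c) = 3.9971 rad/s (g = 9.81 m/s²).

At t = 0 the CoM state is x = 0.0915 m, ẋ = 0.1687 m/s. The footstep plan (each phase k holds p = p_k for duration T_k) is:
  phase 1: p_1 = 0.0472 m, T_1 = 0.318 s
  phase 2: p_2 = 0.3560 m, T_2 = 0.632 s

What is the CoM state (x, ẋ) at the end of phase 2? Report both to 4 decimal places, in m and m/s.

phase 1: p=0.0472, T=0.318, ωT=1.271078, cosh=1.922611, sinh=1.642082; start (x,ẋ)=(0.091500, 0.168700) → end (x,ẋ)=(0.201677, 0.615110)
phase 2: p=0.3560, T=0.632, ωT=2.526167, cosh=6.292724, sinh=6.212759; start (x,ẋ)=(0.201677, 0.615110) → end (x,ẋ)=(0.340962, 0.038406)

x = 0.3410, ẋ = 0.0384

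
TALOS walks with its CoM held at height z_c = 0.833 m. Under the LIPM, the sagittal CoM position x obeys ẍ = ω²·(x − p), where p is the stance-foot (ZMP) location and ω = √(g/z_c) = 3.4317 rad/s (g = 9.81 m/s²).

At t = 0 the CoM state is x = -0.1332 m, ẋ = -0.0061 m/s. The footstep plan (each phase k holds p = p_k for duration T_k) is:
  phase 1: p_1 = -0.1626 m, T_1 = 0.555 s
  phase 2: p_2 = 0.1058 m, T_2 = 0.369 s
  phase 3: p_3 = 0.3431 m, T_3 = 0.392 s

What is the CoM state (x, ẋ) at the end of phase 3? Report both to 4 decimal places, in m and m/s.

phase 1: p=-0.1626, T=0.555, ωT=1.904594, cosh=3.432780, sinh=3.283897; start (x,ẋ)=(-0.133200, -0.006100) → end (x,ẋ)=(-0.067514, 0.310379)
phase 2: p=0.1058, T=0.369, ωT=1.266297, cosh=1.914783, sinh=1.632909; start (x,ẋ)=(-0.067514, 0.310379) → end (x,ẋ)=(-0.078370, -0.376881)
phase 3: p=0.3431, T=0.392, ωT=1.345226, cosh=2.049768, sinh=1.789287; start (x,ẋ)=(-0.078370, -0.376881) → end (x,ẋ)=(-0.717321, -3.360470)

x = -0.7173, ẋ = -3.3605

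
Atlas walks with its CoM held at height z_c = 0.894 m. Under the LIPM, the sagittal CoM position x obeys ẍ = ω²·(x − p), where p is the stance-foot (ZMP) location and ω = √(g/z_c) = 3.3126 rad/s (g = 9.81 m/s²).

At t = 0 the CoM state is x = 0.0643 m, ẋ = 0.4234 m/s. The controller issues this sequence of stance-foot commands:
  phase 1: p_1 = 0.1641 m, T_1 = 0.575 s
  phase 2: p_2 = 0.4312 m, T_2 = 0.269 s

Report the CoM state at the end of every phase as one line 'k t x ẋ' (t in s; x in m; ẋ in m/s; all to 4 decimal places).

1 0.5750 0.2413 0.3678
2 0.8440 0.2733 -0.1141

phase 1: p=0.1641, T=0.575, ωT=1.904745, cosh=3.433277, sinh=3.284417; start (x,ẋ)=(0.064300, 0.423400) → end (x,ẋ)=(0.241257, 0.367830)
phase 2: p=0.4312, T=0.269, ωT=0.891089, cosh=1.423996, sinh=1.013788; start (x,ẋ)=(0.241257, 0.367830) → end (x,ẋ)=(0.273292, -0.114093)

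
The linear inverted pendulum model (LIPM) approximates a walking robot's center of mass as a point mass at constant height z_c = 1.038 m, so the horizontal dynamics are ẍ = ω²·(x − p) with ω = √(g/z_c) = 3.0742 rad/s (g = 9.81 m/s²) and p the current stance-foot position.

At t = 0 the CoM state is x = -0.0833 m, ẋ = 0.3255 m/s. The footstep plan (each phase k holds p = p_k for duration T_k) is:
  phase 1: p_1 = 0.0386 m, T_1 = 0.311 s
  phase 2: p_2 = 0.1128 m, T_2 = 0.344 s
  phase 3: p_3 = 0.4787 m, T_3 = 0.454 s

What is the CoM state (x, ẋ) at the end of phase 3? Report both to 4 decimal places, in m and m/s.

x = -0.9858, ẋ = -4.1809

phase 1: p=0.0386, T=0.311, ωT=0.956076, cosh=1.492934, sinh=1.108535; start (x,ẋ)=(-0.083300, 0.325500) → end (x,ẋ)=(-0.026016, 0.070532)
phase 2: p=0.1128, T=0.344, ωT=1.057525, cosh=1.613275, sinh=1.265961; start (x,ẋ)=(-0.026016, 0.070532) → end (x,ẋ)=(-0.082103, -0.426457)
phase 3: p=0.4787, T=0.454, ωT=1.395687, cosh=2.142705, sinh=1.895042; start (x,ẋ)=(-0.082103, -0.426457) → end (x,ẋ)=(-0.985817, -4.180861)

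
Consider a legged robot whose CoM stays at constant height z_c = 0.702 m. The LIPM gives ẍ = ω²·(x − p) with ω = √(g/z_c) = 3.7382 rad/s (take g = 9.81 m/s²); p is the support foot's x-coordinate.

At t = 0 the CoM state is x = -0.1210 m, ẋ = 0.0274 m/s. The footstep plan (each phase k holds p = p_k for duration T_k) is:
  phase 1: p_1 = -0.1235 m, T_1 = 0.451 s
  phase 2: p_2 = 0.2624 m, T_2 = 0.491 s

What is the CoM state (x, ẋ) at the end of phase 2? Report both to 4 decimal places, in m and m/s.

phase 1: p=-0.1235, T=0.451, ωT=1.685928, cosh=2.791365, sinh=2.606093; start (x,ẋ)=(-0.121000, 0.027400) → end (x,ẋ)=(-0.097420, 0.100839)
phase 2: p=0.2624, T=0.491, ωT=1.835456, cosh=3.213767, sinh=3.054226; start (x,ẋ)=(-0.097420, 0.100839) → end (x,ẋ)=(-0.811588, -3.784100)

x = -0.8116, ẋ = -3.7841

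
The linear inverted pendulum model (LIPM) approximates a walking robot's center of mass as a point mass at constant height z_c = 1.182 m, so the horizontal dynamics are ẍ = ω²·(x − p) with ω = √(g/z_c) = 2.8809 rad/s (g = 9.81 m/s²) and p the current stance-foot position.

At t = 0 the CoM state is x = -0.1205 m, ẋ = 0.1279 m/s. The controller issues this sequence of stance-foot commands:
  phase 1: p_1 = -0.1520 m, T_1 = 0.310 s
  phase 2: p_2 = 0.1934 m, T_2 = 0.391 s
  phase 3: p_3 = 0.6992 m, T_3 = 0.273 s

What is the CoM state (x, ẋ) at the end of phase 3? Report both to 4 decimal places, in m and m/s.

x = -0.5390, ẋ = -2.7544

phase 1: p=-0.1520, T=0.310, ωT=0.893079, cosh=1.426016, sinh=1.016623; start (x,ẋ)=(-0.120500, 0.127900) → end (x,ẋ)=(-0.061947, 0.274644)
phase 2: p=0.1934, T=0.391, ωT=1.126432, cosh=1.704409, sinh=1.380221; start (x,ẋ)=(-0.061947, 0.274644) → end (x,ẋ)=(-0.110235, -0.547223)
phase 3: p=0.6992, T=0.273, ωT=0.786486, cosh=1.325555, sinh=0.870112; start (x,ẋ)=(-0.110235, -0.547223) → end (x,ẋ)=(-0.539027, -2.754389)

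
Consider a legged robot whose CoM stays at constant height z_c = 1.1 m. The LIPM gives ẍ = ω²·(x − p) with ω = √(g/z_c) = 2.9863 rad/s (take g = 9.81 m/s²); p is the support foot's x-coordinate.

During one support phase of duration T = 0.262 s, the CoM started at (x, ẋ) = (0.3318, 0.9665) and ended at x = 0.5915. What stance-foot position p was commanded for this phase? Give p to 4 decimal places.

p = 0.3944

ωT = 2.9863·0.262 = 0.782411; cosh(ωT) = 1.322020, sinh(ωT) = 0.864717
x(T) = p + (x₀−p)·cosh(ωT) + (ẋ₀/ω)·sinh(ωT) ⇒ p·(1 − cosh) = x(T) − x₀·cosh − (ẋ₀/ω)·sinh
numerator   = 0.5915 − (0.3318)·1.322020 − (0.9665/2.9863)·0.864717 = -0.127007
denominator = 1 − 1.322020 = -0.322020
p = -0.127007 / -0.322020 = 0.3944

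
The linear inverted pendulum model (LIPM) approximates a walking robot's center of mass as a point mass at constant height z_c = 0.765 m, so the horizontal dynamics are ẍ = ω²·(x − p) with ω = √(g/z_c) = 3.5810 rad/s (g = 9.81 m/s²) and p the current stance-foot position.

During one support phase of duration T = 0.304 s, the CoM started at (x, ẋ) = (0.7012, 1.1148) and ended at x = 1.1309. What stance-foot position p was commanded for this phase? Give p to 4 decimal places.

p = 0.6709

ωT = 3.5810·0.304 = 1.088624; cosh(ωT) = 1.653432, sinh(ωT) = 1.316752
x(T) = p + (x₀−p)·cosh(ωT) + (ẋ₀/ω)·sinh(ωT) ⇒ p·(1 − cosh) = x(T) − x₀·cosh − (ẋ₀/ω)·sinh
numerator   = 1.1309 − (0.7012)·1.653432 − (1.1148/3.5810)·1.316752 = -0.438404
denominator = 1 − 1.653432 = -0.653432
p = -0.438404 / -0.653432 = 0.6709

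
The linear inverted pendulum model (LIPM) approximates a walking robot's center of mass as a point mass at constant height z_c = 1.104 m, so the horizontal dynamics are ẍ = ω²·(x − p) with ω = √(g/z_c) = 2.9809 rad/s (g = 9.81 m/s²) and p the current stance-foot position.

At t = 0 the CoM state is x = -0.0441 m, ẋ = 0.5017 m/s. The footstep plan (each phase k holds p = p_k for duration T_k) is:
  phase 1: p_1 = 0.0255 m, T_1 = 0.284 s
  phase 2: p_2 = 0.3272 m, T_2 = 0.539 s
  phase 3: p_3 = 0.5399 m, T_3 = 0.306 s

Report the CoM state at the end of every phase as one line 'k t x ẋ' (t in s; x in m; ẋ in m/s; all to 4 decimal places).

phase 1: p=0.0255, T=0.284, ωT=0.846576, cosh=1.380265, sinh=0.951384; start (x,ẋ)=(-0.044100, 0.501700) → end (x,ẋ)=(0.089556, 0.495095)
phase 2: p=0.3272, T=0.539, ωT=1.606705, cosh=2.593451, sinh=2.392904; start (x,ẋ)=(0.089556, 0.495095) → end (x,ẋ)=(0.108317, -0.411112)
phase 3: p=0.5399, T=0.306, ωT=0.912155, cosh=1.445670, sinh=1.044013; start (x,ẋ)=(0.108317, -0.411112) → end (x,ẋ)=(-0.228012, -1.937460)

1 0.2840 0.0896 0.4951
2 0.8230 0.1083 -0.4111
3 1.1290 -0.2280 -1.9375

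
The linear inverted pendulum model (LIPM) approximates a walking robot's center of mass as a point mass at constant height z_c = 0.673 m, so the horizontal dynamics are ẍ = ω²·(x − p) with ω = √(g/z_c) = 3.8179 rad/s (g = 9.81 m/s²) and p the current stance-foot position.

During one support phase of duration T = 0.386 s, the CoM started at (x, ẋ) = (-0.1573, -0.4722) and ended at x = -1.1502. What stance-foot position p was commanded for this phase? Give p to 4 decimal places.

ωT = 3.8179·0.386 = 1.473709; cosh(ωT) = 2.297236, sinh(ωT) = 2.068162
x(T) = p + (x₀−p)·cosh(ωT) + (ẋ₀/ω)·sinh(ωT) ⇒ p·(1 − cosh) = x(T) − x₀·cosh − (ẋ₀/ω)·sinh
numerator   = -1.1502 − (-0.1573)·2.297236 − (-0.4722/3.8179)·2.068162 = -0.533053
denominator = 1 − 2.297236 = -1.297236
p = -0.533053 / -1.297236 = 0.4109

p = 0.4109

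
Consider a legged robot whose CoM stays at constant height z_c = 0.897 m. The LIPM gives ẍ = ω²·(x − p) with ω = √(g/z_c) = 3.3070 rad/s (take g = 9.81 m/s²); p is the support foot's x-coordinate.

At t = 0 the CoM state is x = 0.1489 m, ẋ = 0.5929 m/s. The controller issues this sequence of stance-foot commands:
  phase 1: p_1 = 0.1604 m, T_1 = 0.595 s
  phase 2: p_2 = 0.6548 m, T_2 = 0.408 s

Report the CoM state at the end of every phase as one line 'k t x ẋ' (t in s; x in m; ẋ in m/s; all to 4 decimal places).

1 0.5950 0.7472 2.0289
2 1.0030 1.9477 4.7228

phase 1: p=0.1604, T=0.595, ωT=1.967665, cosh=3.646868, sinh=3.507085; start (x,ẋ)=(0.148900, 0.592900) → end (x,ẋ)=(0.747233, 2.028852)
phase 2: p=0.6548, T=0.408, ωT=1.349256, cosh=2.056995, sinh=1.797562; start (x,ẋ)=(0.747233, 2.028852) → end (x,ẋ)=(1.947743, 4.722812)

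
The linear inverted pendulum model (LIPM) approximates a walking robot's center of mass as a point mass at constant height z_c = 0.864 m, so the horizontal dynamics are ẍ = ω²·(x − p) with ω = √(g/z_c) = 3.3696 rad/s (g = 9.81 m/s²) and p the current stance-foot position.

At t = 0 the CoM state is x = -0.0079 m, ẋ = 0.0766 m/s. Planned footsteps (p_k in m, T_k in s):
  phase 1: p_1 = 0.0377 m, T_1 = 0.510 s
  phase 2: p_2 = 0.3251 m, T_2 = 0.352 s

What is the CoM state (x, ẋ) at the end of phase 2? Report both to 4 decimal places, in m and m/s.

phase 1: p=0.0377, T=0.510, ωT=1.718496, cosh=2.877736, sinh=2.698400; start (x,ẋ)=(-0.007900, 0.076600) → end (x,ẋ)=(-0.032183, -0.194185)
phase 2: p=0.3251, T=0.352, ωT=1.186099, cosh=1.789847, sinh=1.484437; start (x,ẋ)=(-0.032183, -0.194185) → end (x,ẋ)=(-0.399928, -2.134675)

x = -0.3999, ẋ = -2.1347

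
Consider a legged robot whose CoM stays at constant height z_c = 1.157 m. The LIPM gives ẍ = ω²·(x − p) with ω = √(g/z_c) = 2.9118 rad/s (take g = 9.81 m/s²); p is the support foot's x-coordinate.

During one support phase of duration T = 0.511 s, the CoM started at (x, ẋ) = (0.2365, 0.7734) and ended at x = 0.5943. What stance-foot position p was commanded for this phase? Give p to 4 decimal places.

ωT = 2.9118·0.511 = 1.487930; cosh(ωT) = 2.326880, sinh(ωT) = 2.101040
x(T) = p + (x₀−p)·cosh(ωT) + (ẋ₀/ω)·sinh(ωT) ⇒ p·(1 − cosh) = x(T) − x₀·cosh − (ẋ₀/ω)·sinh
numerator   = 0.5943 − (0.2365)·2.326880 − (0.7734/2.9118)·2.101040 = -0.514062
denominator = 1 − 2.326880 = -1.326880
p = -0.514062 / -1.326880 = 0.3874

p = 0.3874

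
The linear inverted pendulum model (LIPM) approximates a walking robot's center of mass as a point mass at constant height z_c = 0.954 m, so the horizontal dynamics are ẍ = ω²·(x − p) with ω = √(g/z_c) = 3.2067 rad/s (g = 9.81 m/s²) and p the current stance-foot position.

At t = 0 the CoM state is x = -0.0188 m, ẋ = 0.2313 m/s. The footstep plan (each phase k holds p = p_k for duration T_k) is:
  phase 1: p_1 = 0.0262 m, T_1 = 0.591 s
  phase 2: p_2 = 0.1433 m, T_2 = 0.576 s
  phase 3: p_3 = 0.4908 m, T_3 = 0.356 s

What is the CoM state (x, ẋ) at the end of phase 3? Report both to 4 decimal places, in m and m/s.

phase 1: p=0.0262, T=0.591, ωT=1.895160, cosh=3.401953, sinh=3.251658; start (x,ẋ)=(-0.018800, 0.231300) → end (x,ẋ)=(0.107655, 0.317652)
phase 2: p=0.1433, T=0.576, ωT=1.847059, cosh=3.249422, sinh=3.091722; start (x,ẋ)=(0.107655, 0.317652) → end (x,ẋ)=(0.333737, 0.678794)
phase 3: p=0.4908, T=0.356, ωT=1.141585, cosh=1.725521, sinh=1.406208; start (x,ẋ)=(0.333737, 0.678794) → end (x,ẋ)=(0.517451, 0.463032)

x = 0.5175, ẋ = 0.4630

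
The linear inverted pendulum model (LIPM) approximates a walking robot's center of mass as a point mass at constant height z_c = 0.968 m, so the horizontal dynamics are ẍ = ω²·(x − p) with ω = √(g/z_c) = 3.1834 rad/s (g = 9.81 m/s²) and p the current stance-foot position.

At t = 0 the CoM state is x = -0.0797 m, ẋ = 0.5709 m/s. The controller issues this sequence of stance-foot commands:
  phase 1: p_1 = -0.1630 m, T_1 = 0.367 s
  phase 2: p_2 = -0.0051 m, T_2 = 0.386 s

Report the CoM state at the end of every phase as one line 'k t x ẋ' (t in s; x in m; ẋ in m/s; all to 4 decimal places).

1 0.3670 0.2445 1.3922
2 0.7530 1.1410 3.8234

phase 1: p=-0.1630, T=0.367, ωT=1.168308, cosh=1.763719, sinh=1.452826; start (x,ẋ)=(-0.079700, 0.570900) → end (x,ẋ)=(0.244463, 1.392163)
phase 2: p=-0.0051, T=0.386, ωT=1.228792, cosh=1.854873, sinh=1.562227; start (x,ẋ)=(0.244463, 1.392163) → end (x,ẋ)=(1.141000, 3.823410)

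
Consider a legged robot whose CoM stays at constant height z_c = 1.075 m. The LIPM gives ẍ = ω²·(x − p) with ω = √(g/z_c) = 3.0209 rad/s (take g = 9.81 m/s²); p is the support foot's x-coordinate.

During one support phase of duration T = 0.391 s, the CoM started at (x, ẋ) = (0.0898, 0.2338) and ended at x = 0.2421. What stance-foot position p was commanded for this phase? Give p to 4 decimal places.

p = 0.0411

ωT = 3.0209·0.391 = 1.181172; cosh(ωT) = 1.782555, sinh(ωT) = 1.475636
x(T) = p + (x₀−p)·cosh(ωT) + (ẋ₀/ω)·sinh(ωT) ⇒ p·(1 − cosh) = x(T) − x₀·cosh − (ẋ₀/ω)·sinh
numerator   = 0.2421 − (0.0898)·1.782555 − (0.2338/3.0209)·1.475636 = -0.032179
denominator = 1 − 1.782555 = -0.782555
p = -0.032179 / -0.782555 = 0.0411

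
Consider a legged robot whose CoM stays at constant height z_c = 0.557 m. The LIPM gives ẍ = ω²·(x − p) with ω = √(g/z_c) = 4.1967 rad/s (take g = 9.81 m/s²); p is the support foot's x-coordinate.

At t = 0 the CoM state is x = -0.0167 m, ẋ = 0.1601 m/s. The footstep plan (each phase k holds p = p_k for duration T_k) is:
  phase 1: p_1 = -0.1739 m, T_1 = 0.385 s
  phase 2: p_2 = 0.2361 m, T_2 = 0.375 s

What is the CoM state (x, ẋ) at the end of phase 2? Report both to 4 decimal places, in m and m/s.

x = 1.5781, ẋ = 5.9682

phase 1: p=-0.1739, T=0.385, ωT=1.615730, cosh=2.615151, sinh=2.416406; start (x,ẋ)=(-0.016700, 0.160100) → end (x,ẋ)=(0.329385, 2.012840)
phase 2: p=0.2361, T=0.375, ωT=1.573762, cosh=2.516016, sinh=2.308752; start (x,ẋ)=(0.329385, 2.012840) → end (x,ẋ)=(1.578141, 5.968191)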